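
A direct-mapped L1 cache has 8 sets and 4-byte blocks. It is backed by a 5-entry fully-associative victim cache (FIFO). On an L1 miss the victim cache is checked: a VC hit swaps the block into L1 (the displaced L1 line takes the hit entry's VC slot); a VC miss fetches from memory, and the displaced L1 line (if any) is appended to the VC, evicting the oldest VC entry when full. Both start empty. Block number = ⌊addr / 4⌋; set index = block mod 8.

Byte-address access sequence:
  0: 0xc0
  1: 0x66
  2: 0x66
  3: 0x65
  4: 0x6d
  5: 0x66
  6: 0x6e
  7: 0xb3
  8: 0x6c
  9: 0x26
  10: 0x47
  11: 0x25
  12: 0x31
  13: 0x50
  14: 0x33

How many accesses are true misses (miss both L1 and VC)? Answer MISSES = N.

0: 0xc0 (blk 48, set 0) → MISS  vc=[]
1: 0x66 (blk 25, set 1) → MISS  vc=[]
2: 0x66 (blk 25, set 1) → L1-HIT  vc=[]
3: 0x65 (blk 25, set 1) → L1-HIT  vc=[]
4: 0x6d (blk 27, set 3) → MISS  vc=[]
5: 0x66 (blk 25, set 1) → L1-HIT  vc=[]
6: 0x6e (blk 27, set 3) → L1-HIT  vc=[]
7: 0xb3 (blk 44, set 4) → MISS  vc=[]
8: 0x6c (blk 27, set 3) → L1-HIT  vc=[]
9: 0x26 (blk 9, set 1) → MISS  vc=[25]
10: 0x47 (blk 17, set 1) → MISS  vc=[25, 9]
11: 0x25 (blk 9, set 1) → VC-HIT  vc=[25, 17]
12: 0x31 (blk 12, set 4) → MISS  vc=[25, 17, 44]
13: 0x50 (blk 20, set 4) → MISS  vc=[25, 17, 44, 12]
14: 0x33 (blk 12, set 4) → VC-HIT  vc=[25, 17, 44, 20]

MISSES = 8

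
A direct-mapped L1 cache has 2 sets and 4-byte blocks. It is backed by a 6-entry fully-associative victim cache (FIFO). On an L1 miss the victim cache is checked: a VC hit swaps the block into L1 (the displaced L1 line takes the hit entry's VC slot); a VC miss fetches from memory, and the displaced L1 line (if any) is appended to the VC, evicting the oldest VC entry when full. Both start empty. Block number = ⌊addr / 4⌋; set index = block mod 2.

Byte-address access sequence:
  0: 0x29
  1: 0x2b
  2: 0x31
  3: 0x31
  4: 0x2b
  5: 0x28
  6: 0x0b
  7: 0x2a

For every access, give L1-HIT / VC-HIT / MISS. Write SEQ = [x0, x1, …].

#0 0x29→b10/s0 MISS; vc=[]
#1 0x2b→b10/s0 L1-HIT; vc=[]
#2 0x31→b12/s0 MISS; vc=[10]
#3 0x31→b12/s0 L1-HIT; vc=[10]
#4 0x2b→b10/s0 VC-HIT; vc=[12]
#5 0x28→b10/s0 L1-HIT; vc=[12]
#6 0xb→b2/s0 MISS; vc=[12,10]
#7 0x2a→b10/s0 VC-HIT; vc=[12,2]

SEQ = [MISS, L1-HIT, MISS, L1-HIT, VC-HIT, L1-HIT, MISS, VC-HIT]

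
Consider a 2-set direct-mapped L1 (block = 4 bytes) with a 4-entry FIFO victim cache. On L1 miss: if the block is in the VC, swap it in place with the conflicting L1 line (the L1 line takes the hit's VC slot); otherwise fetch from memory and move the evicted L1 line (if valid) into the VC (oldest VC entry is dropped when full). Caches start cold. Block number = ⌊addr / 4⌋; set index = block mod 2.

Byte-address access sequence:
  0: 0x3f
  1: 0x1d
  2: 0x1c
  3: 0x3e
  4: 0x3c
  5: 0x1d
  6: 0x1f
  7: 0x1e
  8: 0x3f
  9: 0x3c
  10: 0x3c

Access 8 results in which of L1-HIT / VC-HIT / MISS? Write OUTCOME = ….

0: 0x3f (blk 15, set 1) → MISS  vc=[]
1: 0x1d (blk 7, set 1) → MISS  vc=[15]
2: 0x1c (blk 7, set 1) → L1-HIT  vc=[15]
3: 0x3e (blk 15, set 1) → VC-HIT  vc=[7]
4: 0x3c (blk 15, set 1) → L1-HIT  vc=[7]
5: 0x1d (blk 7, set 1) → VC-HIT  vc=[15]
6: 0x1f (blk 7, set 1) → L1-HIT  vc=[15]
7: 0x1e (blk 7, set 1) → L1-HIT  vc=[15]
8: 0x3f (blk 15, set 1) → VC-HIT  vc=[7]
9: 0x3c (blk 15, set 1) → L1-HIT  vc=[7]
10: 0x3c (blk 15, set 1) → L1-HIT  vc=[7]

OUTCOME = VC-HIT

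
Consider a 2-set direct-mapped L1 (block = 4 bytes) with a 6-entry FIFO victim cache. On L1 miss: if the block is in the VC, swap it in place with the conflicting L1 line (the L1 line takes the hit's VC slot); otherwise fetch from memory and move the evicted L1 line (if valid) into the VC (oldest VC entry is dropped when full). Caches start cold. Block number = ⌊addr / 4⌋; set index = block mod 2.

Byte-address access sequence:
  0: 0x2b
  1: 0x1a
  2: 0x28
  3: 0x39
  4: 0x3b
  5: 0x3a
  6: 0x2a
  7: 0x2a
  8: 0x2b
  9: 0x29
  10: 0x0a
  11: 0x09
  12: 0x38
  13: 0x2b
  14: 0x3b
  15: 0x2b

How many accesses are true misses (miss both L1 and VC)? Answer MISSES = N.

MISSES = 4

0: 0x2b (blk 10, set 0) → MISS  vc=[]
1: 0x1a (blk 6, set 0) → MISS  vc=[10]
2: 0x28 (blk 10, set 0) → VC-HIT  vc=[6]
3: 0x39 (blk 14, set 0) → MISS  vc=[6, 10]
4: 0x3b (blk 14, set 0) → L1-HIT  vc=[6, 10]
5: 0x3a (blk 14, set 0) → L1-HIT  vc=[6, 10]
6: 0x2a (blk 10, set 0) → VC-HIT  vc=[6, 14]
7: 0x2a (blk 10, set 0) → L1-HIT  vc=[6, 14]
8: 0x2b (blk 10, set 0) → L1-HIT  vc=[6, 14]
9: 0x29 (blk 10, set 0) → L1-HIT  vc=[6, 14]
10: 0xa (blk 2, set 0) → MISS  vc=[6, 14, 10]
11: 0x9 (blk 2, set 0) → L1-HIT  vc=[6, 14, 10]
12: 0x38 (blk 14, set 0) → VC-HIT  vc=[6, 2, 10]
13: 0x2b (blk 10, set 0) → VC-HIT  vc=[6, 2, 14]
14: 0x3b (blk 14, set 0) → VC-HIT  vc=[6, 2, 10]
15: 0x2b (blk 10, set 0) → VC-HIT  vc=[6, 2, 14]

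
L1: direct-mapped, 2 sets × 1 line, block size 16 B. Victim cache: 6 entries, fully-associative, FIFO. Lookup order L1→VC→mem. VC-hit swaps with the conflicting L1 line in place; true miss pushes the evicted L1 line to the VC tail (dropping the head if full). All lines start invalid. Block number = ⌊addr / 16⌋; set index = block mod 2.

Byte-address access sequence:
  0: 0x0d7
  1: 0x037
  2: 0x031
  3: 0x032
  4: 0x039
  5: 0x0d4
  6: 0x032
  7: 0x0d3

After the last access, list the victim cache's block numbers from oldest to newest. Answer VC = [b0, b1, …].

  [0] addr=0xd7 blk=13 s=1: MISS | VC []
  [1] addr=0x37 blk=3 s=1: MISS | VC [13]
  [2] addr=0x31 blk=3 s=1: L1-HIT | VC [13]
  [3] addr=0x32 blk=3 s=1: L1-HIT | VC [13]
  [4] addr=0x39 blk=3 s=1: L1-HIT | VC [13]
  [5] addr=0xd4 blk=13 s=1: VC-HIT | VC [3]
  [6] addr=0x32 blk=3 s=1: VC-HIT | VC [13]
  [7] addr=0xd3 blk=13 s=1: VC-HIT | VC [3]

VC = [3]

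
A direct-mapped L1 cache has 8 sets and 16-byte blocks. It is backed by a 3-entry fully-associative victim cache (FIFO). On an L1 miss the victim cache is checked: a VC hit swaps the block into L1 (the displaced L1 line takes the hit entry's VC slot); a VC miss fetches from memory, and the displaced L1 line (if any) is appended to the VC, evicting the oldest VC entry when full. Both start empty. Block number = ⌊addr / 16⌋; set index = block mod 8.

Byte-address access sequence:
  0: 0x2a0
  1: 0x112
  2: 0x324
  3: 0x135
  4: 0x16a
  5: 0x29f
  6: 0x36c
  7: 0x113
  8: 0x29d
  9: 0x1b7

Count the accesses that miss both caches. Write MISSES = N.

#0 0x2a0→b42/s2 MISS; vc=[]
#1 0x112→b17/s1 MISS; vc=[]
#2 0x324→b50/s2 MISS; vc=[42]
#3 0x135→b19/s3 MISS; vc=[42]
#4 0x16a→b22/s6 MISS; vc=[42]
#5 0x29f→b41/s1 MISS; vc=[42,17]
#6 0x36c→b54/s6 MISS; vc=[42,17,22]
#7 0x113→b17/s1 VC-HIT; vc=[42,41,22]
#8 0x29d→b41/s1 VC-HIT; vc=[42,17,22]
#9 0x1b7→b27/s3 MISS; vc=[17,22,19]

MISSES = 8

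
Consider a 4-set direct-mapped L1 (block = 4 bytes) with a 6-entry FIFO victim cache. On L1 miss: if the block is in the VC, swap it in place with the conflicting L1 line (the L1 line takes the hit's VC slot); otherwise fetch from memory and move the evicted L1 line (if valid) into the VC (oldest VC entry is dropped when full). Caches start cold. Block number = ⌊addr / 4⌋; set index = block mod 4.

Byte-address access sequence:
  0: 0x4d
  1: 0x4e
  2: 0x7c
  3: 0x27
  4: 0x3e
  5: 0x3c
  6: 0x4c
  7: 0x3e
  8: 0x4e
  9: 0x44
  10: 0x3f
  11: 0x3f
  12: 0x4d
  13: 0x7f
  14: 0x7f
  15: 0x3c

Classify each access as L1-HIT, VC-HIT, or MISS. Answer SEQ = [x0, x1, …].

0: 0x4d (blk 19, set 3) → MISS  vc=[]
1: 0x4e (blk 19, set 3) → L1-HIT  vc=[]
2: 0x7c (blk 31, set 3) → MISS  vc=[19]
3: 0x27 (blk 9, set 1) → MISS  vc=[19]
4: 0x3e (blk 15, set 3) → MISS  vc=[19, 31]
5: 0x3c (blk 15, set 3) → L1-HIT  vc=[19, 31]
6: 0x4c (blk 19, set 3) → VC-HIT  vc=[15, 31]
7: 0x3e (blk 15, set 3) → VC-HIT  vc=[19, 31]
8: 0x4e (blk 19, set 3) → VC-HIT  vc=[15, 31]
9: 0x44 (blk 17, set 1) → MISS  vc=[15, 31, 9]
10: 0x3f (blk 15, set 3) → VC-HIT  vc=[19, 31, 9]
11: 0x3f (blk 15, set 3) → L1-HIT  vc=[19, 31, 9]
12: 0x4d (blk 19, set 3) → VC-HIT  vc=[15, 31, 9]
13: 0x7f (blk 31, set 3) → VC-HIT  vc=[15, 19, 9]
14: 0x7f (blk 31, set 3) → L1-HIT  vc=[15, 19, 9]
15: 0x3c (blk 15, set 3) → VC-HIT  vc=[31, 19, 9]

SEQ = [MISS, L1-HIT, MISS, MISS, MISS, L1-HIT, VC-HIT, VC-HIT, VC-HIT, MISS, VC-HIT, L1-HIT, VC-HIT, VC-HIT, L1-HIT, VC-HIT]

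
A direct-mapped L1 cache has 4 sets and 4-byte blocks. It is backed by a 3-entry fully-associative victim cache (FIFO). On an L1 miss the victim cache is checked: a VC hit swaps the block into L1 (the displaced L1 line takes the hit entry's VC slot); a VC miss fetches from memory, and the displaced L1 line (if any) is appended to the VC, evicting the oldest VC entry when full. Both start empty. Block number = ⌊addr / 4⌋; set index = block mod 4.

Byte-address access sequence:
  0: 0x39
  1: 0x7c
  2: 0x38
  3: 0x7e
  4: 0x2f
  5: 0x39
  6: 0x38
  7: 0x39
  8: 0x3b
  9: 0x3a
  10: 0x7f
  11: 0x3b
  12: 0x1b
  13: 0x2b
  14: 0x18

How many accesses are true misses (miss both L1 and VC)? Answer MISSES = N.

MISSES = 5

  [0] addr=0x39 blk=14 s=2: MISS | VC []
  [1] addr=0x7c blk=31 s=3: MISS | VC []
  [2] addr=0x38 blk=14 s=2: L1-HIT | VC []
  [3] addr=0x7e blk=31 s=3: L1-HIT | VC []
  [4] addr=0x2f blk=11 s=3: MISS | VC [31]
  [5] addr=0x39 blk=14 s=2: L1-HIT | VC [31]
  [6] addr=0x38 blk=14 s=2: L1-HIT | VC [31]
  [7] addr=0x39 blk=14 s=2: L1-HIT | VC [31]
  [8] addr=0x3b blk=14 s=2: L1-HIT | VC [31]
  [9] addr=0x3a blk=14 s=2: L1-HIT | VC [31]
  [10] addr=0x7f blk=31 s=3: VC-HIT | VC [11]
  [11] addr=0x3b blk=14 s=2: L1-HIT | VC [11]
  [12] addr=0x1b blk=6 s=2: MISS | VC [11, 14]
  [13] addr=0x2b blk=10 s=2: MISS | VC [11, 14, 6]
  [14] addr=0x18 blk=6 s=2: VC-HIT | VC [11, 14, 10]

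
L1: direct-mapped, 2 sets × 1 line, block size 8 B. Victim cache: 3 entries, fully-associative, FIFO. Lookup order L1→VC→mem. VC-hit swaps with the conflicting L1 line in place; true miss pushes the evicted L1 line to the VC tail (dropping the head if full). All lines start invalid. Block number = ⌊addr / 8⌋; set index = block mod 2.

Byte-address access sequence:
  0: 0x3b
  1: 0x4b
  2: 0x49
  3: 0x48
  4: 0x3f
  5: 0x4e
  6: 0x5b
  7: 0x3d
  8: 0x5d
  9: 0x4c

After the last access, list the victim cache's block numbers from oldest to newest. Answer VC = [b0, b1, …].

#0 0x3b→b7/s1 MISS; vc=[]
#1 0x4b→b9/s1 MISS; vc=[7]
#2 0x49→b9/s1 L1-HIT; vc=[7]
#3 0x48→b9/s1 L1-HIT; vc=[7]
#4 0x3f→b7/s1 VC-HIT; vc=[9]
#5 0x4e→b9/s1 VC-HIT; vc=[7]
#6 0x5b→b11/s1 MISS; vc=[7,9]
#7 0x3d→b7/s1 VC-HIT; vc=[11,9]
#8 0x5d→b11/s1 VC-HIT; vc=[7,9]
#9 0x4c→b9/s1 VC-HIT; vc=[7,11]

VC = [7, 11]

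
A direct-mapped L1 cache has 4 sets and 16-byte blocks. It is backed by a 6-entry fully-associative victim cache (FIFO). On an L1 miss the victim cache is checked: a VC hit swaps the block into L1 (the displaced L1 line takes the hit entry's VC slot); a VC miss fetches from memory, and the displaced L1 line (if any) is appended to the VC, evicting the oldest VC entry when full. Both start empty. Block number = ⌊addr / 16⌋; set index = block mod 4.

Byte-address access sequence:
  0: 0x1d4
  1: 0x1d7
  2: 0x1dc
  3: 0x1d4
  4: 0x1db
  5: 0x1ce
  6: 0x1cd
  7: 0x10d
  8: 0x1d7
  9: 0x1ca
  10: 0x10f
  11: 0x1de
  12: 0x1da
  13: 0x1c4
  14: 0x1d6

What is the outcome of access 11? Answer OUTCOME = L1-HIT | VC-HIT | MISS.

#0 0x1d4→b29/s1 MISS; vc=[]
#1 0x1d7→b29/s1 L1-HIT; vc=[]
#2 0x1dc→b29/s1 L1-HIT; vc=[]
#3 0x1d4→b29/s1 L1-HIT; vc=[]
#4 0x1db→b29/s1 L1-HIT; vc=[]
#5 0x1ce→b28/s0 MISS; vc=[]
#6 0x1cd→b28/s0 L1-HIT; vc=[]
#7 0x10d→b16/s0 MISS; vc=[28]
#8 0x1d7→b29/s1 L1-HIT; vc=[28]
#9 0x1ca→b28/s0 VC-HIT; vc=[16]
#10 0x10f→b16/s0 VC-HIT; vc=[28]
#11 0x1de→b29/s1 L1-HIT; vc=[28]
#12 0x1da→b29/s1 L1-HIT; vc=[28]
#13 0x1c4→b28/s0 VC-HIT; vc=[16]
#14 0x1d6→b29/s1 L1-HIT; vc=[16]

OUTCOME = L1-HIT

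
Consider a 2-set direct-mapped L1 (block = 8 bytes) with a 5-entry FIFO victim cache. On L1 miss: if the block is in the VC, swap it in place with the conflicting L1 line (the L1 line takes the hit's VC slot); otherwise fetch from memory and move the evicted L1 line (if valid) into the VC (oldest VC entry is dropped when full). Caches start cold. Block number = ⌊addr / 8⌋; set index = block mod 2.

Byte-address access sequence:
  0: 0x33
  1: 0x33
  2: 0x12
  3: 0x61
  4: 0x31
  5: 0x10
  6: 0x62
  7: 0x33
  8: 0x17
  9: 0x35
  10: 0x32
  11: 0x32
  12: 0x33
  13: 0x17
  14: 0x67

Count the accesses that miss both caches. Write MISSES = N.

  [0] addr=0x33 blk=6 s=0: MISS | VC []
  [1] addr=0x33 blk=6 s=0: L1-HIT | VC []
  [2] addr=0x12 blk=2 s=0: MISS | VC [6]
  [3] addr=0x61 blk=12 s=0: MISS | VC [6, 2]
  [4] addr=0x31 blk=6 s=0: VC-HIT | VC [12, 2]
  [5] addr=0x10 blk=2 s=0: VC-HIT | VC [12, 6]
  [6] addr=0x62 blk=12 s=0: VC-HIT | VC [2, 6]
  [7] addr=0x33 blk=6 s=0: VC-HIT | VC [2, 12]
  [8] addr=0x17 blk=2 s=0: VC-HIT | VC [6, 12]
  [9] addr=0x35 blk=6 s=0: VC-HIT | VC [2, 12]
  [10] addr=0x32 blk=6 s=0: L1-HIT | VC [2, 12]
  [11] addr=0x32 blk=6 s=0: L1-HIT | VC [2, 12]
  [12] addr=0x33 blk=6 s=0: L1-HIT | VC [2, 12]
  [13] addr=0x17 blk=2 s=0: VC-HIT | VC [6, 12]
  [14] addr=0x67 blk=12 s=0: VC-HIT | VC [6, 2]

MISSES = 3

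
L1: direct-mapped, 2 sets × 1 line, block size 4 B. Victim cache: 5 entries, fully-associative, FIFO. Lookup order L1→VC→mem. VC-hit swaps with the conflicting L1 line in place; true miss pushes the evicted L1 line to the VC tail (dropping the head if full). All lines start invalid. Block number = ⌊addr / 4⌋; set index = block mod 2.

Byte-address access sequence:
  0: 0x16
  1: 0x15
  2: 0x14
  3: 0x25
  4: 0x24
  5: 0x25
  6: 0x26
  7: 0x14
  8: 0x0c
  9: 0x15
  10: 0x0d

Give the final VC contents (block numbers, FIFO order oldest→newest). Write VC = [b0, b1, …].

  [0] addr=0x16 blk=5 s=1: MISS | VC []
  [1] addr=0x15 blk=5 s=1: L1-HIT | VC []
  [2] addr=0x14 blk=5 s=1: L1-HIT | VC []
  [3] addr=0x25 blk=9 s=1: MISS | VC [5]
  [4] addr=0x24 blk=9 s=1: L1-HIT | VC [5]
  [5] addr=0x25 blk=9 s=1: L1-HIT | VC [5]
  [6] addr=0x26 blk=9 s=1: L1-HIT | VC [5]
  [7] addr=0x14 blk=5 s=1: VC-HIT | VC [9]
  [8] addr=0xc blk=3 s=1: MISS | VC [9, 5]
  [9] addr=0x15 blk=5 s=1: VC-HIT | VC [9, 3]
  [10] addr=0xd blk=3 s=1: VC-HIT | VC [9, 5]

VC = [9, 5]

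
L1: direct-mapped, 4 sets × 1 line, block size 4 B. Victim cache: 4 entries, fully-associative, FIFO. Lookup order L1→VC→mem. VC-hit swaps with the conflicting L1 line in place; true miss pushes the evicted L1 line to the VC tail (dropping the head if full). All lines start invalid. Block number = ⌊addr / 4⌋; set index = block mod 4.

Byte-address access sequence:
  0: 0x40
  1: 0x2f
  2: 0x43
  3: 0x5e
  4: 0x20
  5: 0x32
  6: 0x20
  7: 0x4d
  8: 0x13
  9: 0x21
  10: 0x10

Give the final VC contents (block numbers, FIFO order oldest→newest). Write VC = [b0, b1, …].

VC = [16, 12, 23, 8]

  [0] addr=0x40 blk=16 s=0: MISS | VC []
  [1] addr=0x2f blk=11 s=3: MISS | VC []
  [2] addr=0x43 blk=16 s=0: L1-HIT | VC []
  [3] addr=0x5e blk=23 s=3: MISS | VC [11]
  [4] addr=0x20 blk=8 s=0: MISS | VC [11, 16]
  [5] addr=0x32 blk=12 s=0: MISS | VC [11, 16, 8]
  [6] addr=0x20 blk=8 s=0: VC-HIT | VC [11, 16, 12]
  [7] addr=0x4d blk=19 s=3: MISS | VC [11, 16, 12, 23]
  [8] addr=0x13 blk=4 s=0: MISS | VC [16, 12, 23, 8]
  [9] addr=0x21 blk=8 s=0: VC-HIT | VC [16, 12, 23, 4]
  [10] addr=0x10 blk=4 s=0: VC-HIT | VC [16, 12, 23, 8]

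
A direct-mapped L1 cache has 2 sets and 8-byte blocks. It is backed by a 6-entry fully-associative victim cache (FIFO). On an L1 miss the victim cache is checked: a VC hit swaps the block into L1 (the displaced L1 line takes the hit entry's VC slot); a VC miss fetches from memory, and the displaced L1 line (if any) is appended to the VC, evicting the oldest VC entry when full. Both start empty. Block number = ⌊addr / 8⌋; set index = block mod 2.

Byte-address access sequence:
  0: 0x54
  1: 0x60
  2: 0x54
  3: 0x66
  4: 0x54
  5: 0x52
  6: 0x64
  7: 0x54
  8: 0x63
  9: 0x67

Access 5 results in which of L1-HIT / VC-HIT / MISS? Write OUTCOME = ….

#0 0x54→b10/s0 MISS; vc=[]
#1 0x60→b12/s0 MISS; vc=[10]
#2 0x54→b10/s0 VC-HIT; vc=[12]
#3 0x66→b12/s0 VC-HIT; vc=[10]
#4 0x54→b10/s0 VC-HIT; vc=[12]
#5 0x52→b10/s0 L1-HIT; vc=[12]
#6 0x64→b12/s0 VC-HIT; vc=[10]
#7 0x54→b10/s0 VC-HIT; vc=[12]
#8 0x63→b12/s0 VC-HIT; vc=[10]
#9 0x67→b12/s0 L1-HIT; vc=[10]

OUTCOME = L1-HIT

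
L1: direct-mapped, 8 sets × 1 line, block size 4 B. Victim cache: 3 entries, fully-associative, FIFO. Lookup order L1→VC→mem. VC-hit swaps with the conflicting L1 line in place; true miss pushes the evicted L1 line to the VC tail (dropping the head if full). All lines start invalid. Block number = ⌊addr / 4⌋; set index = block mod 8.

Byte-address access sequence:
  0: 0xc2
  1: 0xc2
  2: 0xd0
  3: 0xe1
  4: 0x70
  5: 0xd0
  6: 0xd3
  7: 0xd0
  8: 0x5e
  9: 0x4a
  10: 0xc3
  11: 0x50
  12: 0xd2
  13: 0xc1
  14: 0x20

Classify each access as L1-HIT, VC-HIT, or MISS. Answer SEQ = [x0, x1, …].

SEQ = [MISS, L1-HIT, MISS, MISS, MISS, VC-HIT, L1-HIT, L1-HIT, MISS, MISS, VC-HIT, MISS, VC-HIT, L1-HIT, MISS]

0: 0xc2 (blk 48, set 0) → MISS  vc=[]
1: 0xc2 (blk 48, set 0) → L1-HIT  vc=[]
2: 0xd0 (blk 52, set 4) → MISS  vc=[]
3: 0xe1 (blk 56, set 0) → MISS  vc=[48]
4: 0x70 (blk 28, set 4) → MISS  vc=[48, 52]
5: 0xd0 (blk 52, set 4) → VC-HIT  vc=[48, 28]
6: 0xd3 (blk 52, set 4) → L1-HIT  vc=[48, 28]
7: 0xd0 (blk 52, set 4) → L1-HIT  vc=[48, 28]
8: 0x5e (blk 23, set 7) → MISS  vc=[48, 28]
9: 0x4a (blk 18, set 2) → MISS  vc=[48, 28]
10: 0xc3 (blk 48, set 0) → VC-HIT  vc=[56, 28]
11: 0x50 (blk 20, set 4) → MISS  vc=[56, 28, 52]
12: 0xd2 (blk 52, set 4) → VC-HIT  vc=[56, 28, 20]
13: 0xc1 (blk 48, set 0) → L1-HIT  vc=[56, 28, 20]
14: 0x20 (blk 8, set 0) → MISS  vc=[28, 20, 48]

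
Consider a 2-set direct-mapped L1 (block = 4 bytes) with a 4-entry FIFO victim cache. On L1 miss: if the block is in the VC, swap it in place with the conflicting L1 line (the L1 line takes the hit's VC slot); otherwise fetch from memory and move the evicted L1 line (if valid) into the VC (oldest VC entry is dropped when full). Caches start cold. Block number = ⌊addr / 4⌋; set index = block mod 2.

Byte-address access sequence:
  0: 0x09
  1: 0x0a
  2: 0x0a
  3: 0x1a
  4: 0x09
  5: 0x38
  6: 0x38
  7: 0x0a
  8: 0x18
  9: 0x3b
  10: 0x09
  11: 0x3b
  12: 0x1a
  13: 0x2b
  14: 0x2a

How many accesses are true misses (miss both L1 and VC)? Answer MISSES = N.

  [0] addr=0x9 blk=2 s=0: MISS | VC []
  [1] addr=0xa blk=2 s=0: L1-HIT | VC []
  [2] addr=0xa blk=2 s=0: L1-HIT | VC []
  [3] addr=0x1a blk=6 s=0: MISS | VC [2]
  [4] addr=0x9 blk=2 s=0: VC-HIT | VC [6]
  [5] addr=0x38 blk=14 s=0: MISS | VC [6, 2]
  [6] addr=0x38 blk=14 s=0: L1-HIT | VC [6, 2]
  [7] addr=0xa blk=2 s=0: VC-HIT | VC [6, 14]
  [8] addr=0x18 blk=6 s=0: VC-HIT | VC [2, 14]
  [9] addr=0x3b blk=14 s=0: VC-HIT | VC [2, 6]
  [10] addr=0x9 blk=2 s=0: VC-HIT | VC [14, 6]
  [11] addr=0x3b blk=14 s=0: VC-HIT | VC [2, 6]
  [12] addr=0x1a blk=6 s=0: VC-HIT | VC [2, 14]
  [13] addr=0x2b blk=10 s=0: MISS | VC [2, 14, 6]
  [14] addr=0x2a blk=10 s=0: L1-HIT | VC [2, 14, 6]

MISSES = 4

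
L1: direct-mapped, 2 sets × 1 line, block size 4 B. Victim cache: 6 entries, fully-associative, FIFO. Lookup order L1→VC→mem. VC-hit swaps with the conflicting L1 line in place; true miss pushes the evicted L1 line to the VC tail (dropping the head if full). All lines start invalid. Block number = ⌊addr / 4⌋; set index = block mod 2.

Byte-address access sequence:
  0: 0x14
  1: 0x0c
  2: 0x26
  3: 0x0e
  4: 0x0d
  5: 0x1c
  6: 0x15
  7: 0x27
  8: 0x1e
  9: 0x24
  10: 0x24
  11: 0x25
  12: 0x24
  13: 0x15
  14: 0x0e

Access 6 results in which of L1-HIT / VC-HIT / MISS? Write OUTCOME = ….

OUTCOME = VC-HIT

#0 0x14→b5/s1 MISS; vc=[]
#1 0xc→b3/s1 MISS; vc=[5]
#2 0x26→b9/s1 MISS; vc=[5,3]
#3 0xe→b3/s1 VC-HIT; vc=[5,9]
#4 0xd→b3/s1 L1-HIT; vc=[5,9]
#5 0x1c→b7/s1 MISS; vc=[5,9,3]
#6 0x15→b5/s1 VC-HIT; vc=[7,9,3]
#7 0x27→b9/s1 VC-HIT; vc=[7,5,3]
#8 0x1e→b7/s1 VC-HIT; vc=[9,5,3]
#9 0x24→b9/s1 VC-HIT; vc=[7,5,3]
#10 0x24→b9/s1 L1-HIT; vc=[7,5,3]
#11 0x25→b9/s1 L1-HIT; vc=[7,5,3]
#12 0x24→b9/s1 L1-HIT; vc=[7,5,3]
#13 0x15→b5/s1 VC-HIT; vc=[7,9,3]
#14 0xe→b3/s1 VC-HIT; vc=[7,9,5]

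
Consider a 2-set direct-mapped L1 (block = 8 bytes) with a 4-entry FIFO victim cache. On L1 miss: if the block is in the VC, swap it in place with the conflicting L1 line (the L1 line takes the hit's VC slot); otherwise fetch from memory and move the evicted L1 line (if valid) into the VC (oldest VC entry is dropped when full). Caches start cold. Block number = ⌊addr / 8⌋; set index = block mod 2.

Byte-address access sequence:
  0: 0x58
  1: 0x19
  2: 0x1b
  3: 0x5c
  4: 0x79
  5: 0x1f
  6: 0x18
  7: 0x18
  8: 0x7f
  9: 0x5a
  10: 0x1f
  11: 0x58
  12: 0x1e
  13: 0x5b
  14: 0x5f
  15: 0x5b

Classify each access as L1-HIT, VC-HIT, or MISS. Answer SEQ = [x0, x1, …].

SEQ = [MISS, MISS, L1-HIT, VC-HIT, MISS, VC-HIT, L1-HIT, L1-HIT, VC-HIT, VC-HIT, VC-HIT, VC-HIT, VC-HIT, VC-HIT, L1-HIT, L1-HIT]

  [0] addr=0x58 blk=11 s=1: MISS | VC []
  [1] addr=0x19 blk=3 s=1: MISS | VC [11]
  [2] addr=0x1b blk=3 s=1: L1-HIT | VC [11]
  [3] addr=0x5c blk=11 s=1: VC-HIT | VC [3]
  [4] addr=0x79 blk=15 s=1: MISS | VC [3, 11]
  [5] addr=0x1f blk=3 s=1: VC-HIT | VC [15, 11]
  [6] addr=0x18 blk=3 s=1: L1-HIT | VC [15, 11]
  [7] addr=0x18 blk=3 s=1: L1-HIT | VC [15, 11]
  [8] addr=0x7f blk=15 s=1: VC-HIT | VC [3, 11]
  [9] addr=0x5a blk=11 s=1: VC-HIT | VC [3, 15]
  [10] addr=0x1f blk=3 s=1: VC-HIT | VC [11, 15]
  [11] addr=0x58 blk=11 s=1: VC-HIT | VC [3, 15]
  [12] addr=0x1e blk=3 s=1: VC-HIT | VC [11, 15]
  [13] addr=0x5b blk=11 s=1: VC-HIT | VC [3, 15]
  [14] addr=0x5f blk=11 s=1: L1-HIT | VC [3, 15]
  [15] addr=0x5b blk=11 s=1: L1-HIT | VC [3, 15]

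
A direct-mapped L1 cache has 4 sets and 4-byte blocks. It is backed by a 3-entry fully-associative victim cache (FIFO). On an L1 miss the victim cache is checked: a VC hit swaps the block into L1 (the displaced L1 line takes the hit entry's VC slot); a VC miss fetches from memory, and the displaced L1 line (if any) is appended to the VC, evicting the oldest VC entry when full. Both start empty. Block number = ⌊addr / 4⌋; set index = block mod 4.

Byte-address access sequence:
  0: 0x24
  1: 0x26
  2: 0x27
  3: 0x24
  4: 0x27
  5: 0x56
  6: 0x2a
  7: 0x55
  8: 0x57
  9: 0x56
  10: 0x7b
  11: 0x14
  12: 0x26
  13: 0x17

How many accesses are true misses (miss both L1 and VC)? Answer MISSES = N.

MISSES = 5

#0 0x24→b9/s1 MISS; vc=[]
#1 0x26→b9/s1 L1-HIT; vc=[]
#2 0x27→b9/s1 L1-HIT; vc=[]
#3 0x24→b9/s1 L1-HIT; vc=[]
#4 0x27→b9/s1 L1-HIT; vc=[]
#5 0x56→b21/s1 MISS; vc=[9]
#6 0x2a→b10/s2 MISS; vc=[9]
#7 0x55→b21/s1 L1-HIT; vc=[9]
#8 0x57→b21/s1 L1-HIT; vc=[9]
#9 0x56→b21/s1 L1-HIT; vc=[9]
#10 0x7b→b30/s2 MISS; vc=[9,10]
#11 0x14→b5/s1 MISS; vc=[9,10,21]
#12 0x26→b9/s1 VC-HIT; vc=[5,10,21]
#13 0x17→b5/s1 VC-HIT; vc=[9,10,21]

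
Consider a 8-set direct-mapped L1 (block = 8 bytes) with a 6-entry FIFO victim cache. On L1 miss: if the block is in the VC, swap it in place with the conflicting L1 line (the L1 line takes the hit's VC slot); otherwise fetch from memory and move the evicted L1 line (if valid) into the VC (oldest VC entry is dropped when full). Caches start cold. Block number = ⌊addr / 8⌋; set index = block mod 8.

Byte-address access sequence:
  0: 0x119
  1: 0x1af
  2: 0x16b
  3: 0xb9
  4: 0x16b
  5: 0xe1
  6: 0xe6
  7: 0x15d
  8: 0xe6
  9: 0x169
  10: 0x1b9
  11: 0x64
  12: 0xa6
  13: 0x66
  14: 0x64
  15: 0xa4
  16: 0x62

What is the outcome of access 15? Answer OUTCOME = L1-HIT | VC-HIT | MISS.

OUTCOME = VC-HIT

#0 0x119→b35/s3 MISS; vc=[]
#1 0x1af→b53/s5 MISS; vc=[]
#2 0x16b→b45/s5 MISS; vc=[53]
#3 0xb9→b23/s7 MISS; vc=[53]
#4 0x16b→b45/s5 L1-HIT; vc=[53]
#5 0xe1→b28/s4 MISS; vc=[53]
#6 0xe6→b28/s4 L1-HIT; vc=[53]
#7 0x15d→b43/s3 MISS; vc=[53,35]
#8 0xe6→b28/s4 L1-HIT; vc=[53,35]
#9 0x169→b45/s5 L1-HIT; vc=[53,35]
#10 0x1b9→b55/s7 MISS; vc=[53,35,23]
#11 0x64→b12/s4 MISS; vc=[53,35,23,28]
#12 0xa6→b20/s4 MISS; vc=[53,35,23,28,12]
#13 0x66→b12/s4 VC-HIT; vc=[53,35,23,28,20]
#14 0x64→b12/s4 L1-HIT; vc=[53,35,23,28,20]
#15 0xa4→b20/s4 VC-HIT; vc=[53,35,23,28,12]
#16 0x62→b12/s4 VC-HIT; vc=[53,35,23,28,20]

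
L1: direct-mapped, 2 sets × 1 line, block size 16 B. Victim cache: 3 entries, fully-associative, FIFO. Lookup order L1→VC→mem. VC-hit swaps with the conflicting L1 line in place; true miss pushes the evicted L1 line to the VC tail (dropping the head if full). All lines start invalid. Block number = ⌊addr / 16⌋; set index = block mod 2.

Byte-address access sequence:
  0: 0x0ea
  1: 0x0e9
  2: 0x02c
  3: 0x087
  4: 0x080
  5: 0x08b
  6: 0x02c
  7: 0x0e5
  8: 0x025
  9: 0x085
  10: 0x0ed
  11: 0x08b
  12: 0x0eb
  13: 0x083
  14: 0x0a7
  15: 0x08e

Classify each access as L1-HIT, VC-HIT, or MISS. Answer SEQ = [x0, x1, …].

#0 0xea→b14/s0 MISS; vc=[]
#1 0xe9→b14/s0 L1-HIT; vc=[]
#2 0x2c→b2/s0 MISS; vc=[14]
#3 0x87→b8/s0 MISS; vc=[14,2]
#4 0x80→b8/s0 L1-HIT; vc=[14,2]
#5 0x8b→b8/s0 L1-HIT; vc=[14,2]
#6 0x2c→b2/s0 VC-HIT; vc=[14,8]
#7 0xe5→b14/s0 VC-HIT; vc=[2,8]
#8 0x25→b2/s0 VC-HIT; vc=[14,8]
#9 0x85→b8/s0 VC-HIT; vc=[14,2]
#10 0xed→b14/s0 VC-HIT; vc=[8,2]
#11 0x8b→b8/s0 VC-HIT; vc=[14,2]
#12 0xeb→b14/s0 VC-HIT; vc=[8,2]
#13 0x83→b8/s0 VC-HIT; vc=[14,2]
#14 0xa7→b10/s0 MISS; vc=[14,2,8]
#15 0x8e→b8/s0 VC-HIT; vc=[14,2,10]

SEQ = [MISS, L1-HIT, MISS, MISS, L1-HIT, L1-HIT, VC-HIT, VC-HIT, VC-HIT, VC-HIT, VC-HIT, VC-HIT, VC-HIT, VC-HIT, MISS, VC-HIT]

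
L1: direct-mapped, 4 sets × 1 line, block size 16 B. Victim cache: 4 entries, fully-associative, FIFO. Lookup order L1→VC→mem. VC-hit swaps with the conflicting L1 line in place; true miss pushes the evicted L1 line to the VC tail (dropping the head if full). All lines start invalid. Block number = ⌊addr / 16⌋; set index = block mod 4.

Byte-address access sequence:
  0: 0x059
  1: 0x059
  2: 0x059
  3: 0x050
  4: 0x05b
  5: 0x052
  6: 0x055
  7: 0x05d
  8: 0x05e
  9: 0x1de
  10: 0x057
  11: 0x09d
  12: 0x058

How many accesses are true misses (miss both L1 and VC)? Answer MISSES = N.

  [0] addr=0x59 blk=5 s=1: MISS | VC []
  [1] addr=0x59 blk=5 s=1: L1-HIT | VC []
  [2] addr=0x59 blk=5 s=1: L1-HIT | VC []
  [3] addr=0x50 blk=5 s=1: L1-HIT | VC []
  [4] addr=0x5b blk=5 s=1: L1-HIT | VC []
  [5] addr=0x52 blk=5 s=1: L1-HIT | VC []
  [6] addr=0x55 blk=5 s=1: L1-HIT | VC []
  [7] addr=0x5d blk=5 s=1: L1-HIT | VC []
  [8] addr=0x5e blk=5 s=1: L1-HIT | VC []
  [9] addr=0x1de blk=29 s=1: MISS | VC [5]
  [10] addr=0x57 blk=5 s=1: VC-HIT | VC [29]
  [11] addr=0x9d blk=9 s=1: MISS | VC [29, 5]
  [12] addr=0x58 blk=5 s=1: VC-HIT | VC [29, 9]

MISSES = 3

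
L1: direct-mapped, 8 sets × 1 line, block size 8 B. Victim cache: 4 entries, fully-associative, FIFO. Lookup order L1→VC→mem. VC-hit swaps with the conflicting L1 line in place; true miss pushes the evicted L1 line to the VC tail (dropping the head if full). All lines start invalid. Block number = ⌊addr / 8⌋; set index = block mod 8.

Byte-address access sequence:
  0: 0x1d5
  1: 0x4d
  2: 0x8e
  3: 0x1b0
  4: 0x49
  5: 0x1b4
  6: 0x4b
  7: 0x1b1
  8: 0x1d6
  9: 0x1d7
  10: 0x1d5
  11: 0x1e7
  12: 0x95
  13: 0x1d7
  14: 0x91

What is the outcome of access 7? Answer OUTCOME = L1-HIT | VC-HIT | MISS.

  [0] addr=0x1d5 blk=58 s=2: MISS | VC []
  [1] addr=0x4d blk=9 s=1: MISS | VC []
  [2] addr=0x8e blk=17 s=1: MISS | VC [9]
  [3] addr=0x1b0 blk=54 s=6: MISS | VC [9]
  [4] addr=0x49 blk=9 s=1: VC-HIT | VC [17]
  [5] addr=0x1b4 blk=54 s=6: L1-HIT | VC [17]
  [6] addr=0x4b blk=9 s=1: L1-HIT | VC [17]
  [7] addr=0x1b1 blk=54 s=6: L1-HIT | VC [17]
  [8] addr=0x1d6 blk=58 s=2: L1-HIT | VC [17]
  [9] addr=0x1d7 blk=58 s=2: L1-HIT | VC [17]
  [10] addr=0x1d5 blk=58 s=2: L1-HIT | VC [17]
  [11] addr=0x1e7 blk=60 s=4: MISS | VC [17]
  [12] addr=0x95 blk=18 s=2: MISS | VC [17, 58]
  [13] addr=0x1d7 blk=58 s=2: VC-HIT | VC [17, 18]
  [14] addr=0x91 blk=18 s=2: VC-HIT | VC [17, 58]

OUTCOME = L1-HIT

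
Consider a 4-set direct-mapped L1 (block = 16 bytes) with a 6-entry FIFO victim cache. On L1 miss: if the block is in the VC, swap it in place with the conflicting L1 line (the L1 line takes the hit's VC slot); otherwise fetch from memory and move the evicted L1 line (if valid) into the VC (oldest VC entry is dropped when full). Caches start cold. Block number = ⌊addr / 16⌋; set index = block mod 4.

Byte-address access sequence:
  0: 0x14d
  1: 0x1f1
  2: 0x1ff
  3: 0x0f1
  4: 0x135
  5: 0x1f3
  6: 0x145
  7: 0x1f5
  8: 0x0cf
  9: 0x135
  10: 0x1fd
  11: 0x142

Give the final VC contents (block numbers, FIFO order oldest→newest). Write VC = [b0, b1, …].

#0 0x14d→b20/s0 MISS; vc=[]
#1 0x1f1→b31/s3 MISS; vc=[]
#2 0x1ff→b31/s3 L1-HIT; vc=[]
#3 0xf1→b15/s3 MISS; vc=[31]
#4 0x135→b19/s3 MISS; vc=[31,15]
#5 0x1f3→b31/s3 VC-HIT; vc=[19,15]
#6 0x145→b20/s0 L1-HIT; vc=[19,15]
#7 0x1f5→b31/s3 L1-HIT; vc=[19,15]
#8 0xcf→b12/s0 MISS; vc=[19,15,20]
#9 0x135→b19/s3 VC-HIT; vc=[31,15,20]
#10 0x1fd→b31/s3 VC-HIT; vc=[19,15,20]
#11 0x142→b20/s0 VC-HIT; vc=[19,15,12]

VC = [19, 15, 12]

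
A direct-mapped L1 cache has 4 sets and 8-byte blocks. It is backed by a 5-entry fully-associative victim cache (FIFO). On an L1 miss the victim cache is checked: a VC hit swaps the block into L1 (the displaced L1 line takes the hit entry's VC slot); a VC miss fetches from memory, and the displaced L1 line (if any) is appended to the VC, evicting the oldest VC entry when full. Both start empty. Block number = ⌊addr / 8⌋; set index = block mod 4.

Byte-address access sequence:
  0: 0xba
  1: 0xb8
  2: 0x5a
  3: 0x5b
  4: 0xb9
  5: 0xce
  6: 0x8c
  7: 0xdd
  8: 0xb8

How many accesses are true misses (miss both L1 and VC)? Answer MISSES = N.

#0 0xba→b23/s3 MISS; vc=[]
#1 0xb8→b23/s3 L1-HIT; vc=[]
#2 0x5a→b11/s3 MISS; vc=[23]
#3 0x5b→b11/s3 L1-HIT; vc=[23]
#4 0xb9→b23/s3 VC-HIT; vc=[11]
#5 0xce→b25/s1 MISS; vc=[11]
#6 0x8c→b17/s1 MISS; vc=[11,25]
#7 0xdd→b27/s3 MISS; vc=[11,25,23]
#8 0xb8→b23/s3 VC-HIT; vc=[11,25,27]

MISSES = 5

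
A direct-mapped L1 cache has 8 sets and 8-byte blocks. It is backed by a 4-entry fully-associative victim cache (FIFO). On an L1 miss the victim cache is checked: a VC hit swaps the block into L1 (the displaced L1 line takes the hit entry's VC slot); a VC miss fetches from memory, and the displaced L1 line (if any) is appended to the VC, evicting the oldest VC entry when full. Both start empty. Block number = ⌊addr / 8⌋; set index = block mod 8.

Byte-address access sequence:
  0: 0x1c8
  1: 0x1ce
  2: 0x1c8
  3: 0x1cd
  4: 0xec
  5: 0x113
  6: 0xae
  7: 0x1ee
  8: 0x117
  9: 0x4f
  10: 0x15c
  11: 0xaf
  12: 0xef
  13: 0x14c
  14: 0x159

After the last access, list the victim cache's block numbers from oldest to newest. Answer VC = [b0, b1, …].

  [0] addr=0x1c8 blk=57 s=1: MISS | VC []
  [1] addr=0x1ce blk=57 s=1: L1-HIT | VC []
  [2] addr=0x1c8 blk=57 s=1: L1-HIT | VC []
  [3] addr=0x1cd blk=57 s=1: L1-HIT | VC []
  [4] addr=0xec blk=29 s=5: MISS | VC []
  [5] addr=0x113 blk=34 s=2: MISS | VC []
  [6] addr=0xae blk=21 s=5: MISS | VC [29]
  [7] addr=0x1ee blk=61 s=5: MISS | VC [29, 21]
  [8] addr=0x117 blk=34 s=2: L1-HIT | VC [29, 21]
  [9] addr=0x4f blk=9 s=1: MISS | VC [29, 21, 57]
  [10] addr=0x15c blk=43 s=3: MISS | VC [29, 21, 57]
  [11] addr=0xaf blk=21 s=5: VC-HIT | VC [29, 61, 57]
  [12] addr=0xef blk=29 s=5: VC-HIT | VC [21, 61, 57]
  [13] addr=0x14c blk=41 s=1: MISS | VC [21, 61, 57, 9]
  [14] addr=0x159 blk=43 s=3: L1-HIT | VC [21, 61, 57, 9]

VC = [21, 61, 57, 9]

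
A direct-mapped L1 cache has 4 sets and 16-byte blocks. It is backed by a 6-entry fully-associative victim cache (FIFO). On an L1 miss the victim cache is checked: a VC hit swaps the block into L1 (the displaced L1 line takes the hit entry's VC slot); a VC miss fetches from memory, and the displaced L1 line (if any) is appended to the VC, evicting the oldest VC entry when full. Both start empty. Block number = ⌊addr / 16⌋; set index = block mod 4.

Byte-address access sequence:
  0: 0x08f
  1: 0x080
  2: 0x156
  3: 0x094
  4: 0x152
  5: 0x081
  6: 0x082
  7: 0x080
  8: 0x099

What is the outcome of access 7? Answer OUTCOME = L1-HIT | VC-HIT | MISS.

OUTCOME = L1-HIT

  [0] addr=0x8f blk=8 s=0: MISS | VC []
  [1] addr=0x80 blk=8 s=0: L1-HIT | VC []
  [2] addr=0x156 blk=21 s=1: MISS | VC []
  [3] addr=0x94 blk=9 s=1: MISS | VC [21]
  [4] addr=0x152 blk=21 s=1: VC-HIT | VC [9]
  [5] addr=0x81 blk=8 s=0: L1-HIT | VC [9]
  [6] addr=0x82 blk=8 s=0: L1-HIT | VC [9]
  [7] addr=0x80 blk=8 s=0: L1-HIT | VC [9]
  [8] addr=0x99 blk=9 s=1: VC-HIT | VC [21]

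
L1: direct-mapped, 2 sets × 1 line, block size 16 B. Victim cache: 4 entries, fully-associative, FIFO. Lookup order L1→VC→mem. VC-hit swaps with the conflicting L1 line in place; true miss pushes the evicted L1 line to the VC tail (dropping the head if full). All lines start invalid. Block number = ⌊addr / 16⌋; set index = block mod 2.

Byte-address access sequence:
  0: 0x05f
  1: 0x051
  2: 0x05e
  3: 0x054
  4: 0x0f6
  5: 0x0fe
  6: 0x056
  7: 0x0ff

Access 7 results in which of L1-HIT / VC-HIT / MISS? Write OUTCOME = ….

#0 0x5f→b5/s1 MISS; vc=[]
#1 0x51→b5/s1 L1-HIT; vc=[]
#2 0x5e→b5/s1 L1-HIT; vc=[]
#3 0x54→b5/s1 L1-HIT; vc=[]
#4 0xf6→b15/s1 MISS; vc=[5]
#5 0xfe→b15/s1 L1-HIT; vc=[5]
#6 0x56→b5/s1 VC-HIT; vc=[15]
#7 0xff→b15/s1 VC-HIT; vc=[5]

OUTCOME = VC-HIT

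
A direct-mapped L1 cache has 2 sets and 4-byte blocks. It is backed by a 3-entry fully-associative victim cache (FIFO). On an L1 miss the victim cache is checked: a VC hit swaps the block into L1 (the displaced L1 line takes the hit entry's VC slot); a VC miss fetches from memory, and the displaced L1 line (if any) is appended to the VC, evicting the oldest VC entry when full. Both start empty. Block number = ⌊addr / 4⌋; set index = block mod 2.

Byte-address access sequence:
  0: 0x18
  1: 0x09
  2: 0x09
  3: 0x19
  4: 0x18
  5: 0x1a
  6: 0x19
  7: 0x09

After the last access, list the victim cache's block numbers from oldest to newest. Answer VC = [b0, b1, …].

VC = [6]

0: 0x18 (blk 6, set 0) → MISS  vc=[]
1: 0x9 (blk 2, set 0) → MISS  vc=[6]
2: 0x9 (blk 2, set 0) → L1-HIT  vc=[6]
3: 0x19 (blk 6, set 0) → VC-HIT  vc=[2]
4: 0x18 (blk 6, set 0) → L1-HIT  vc=[2]
5: 0x1a (blk 6, set 0) → L1-HIT  vc=[2]
6: 0x19 (blk 6, set 0) → L1-HIT  vc=[2]
7: 0x9 (blk 2, set 0) → VC-HIT  vc=[6]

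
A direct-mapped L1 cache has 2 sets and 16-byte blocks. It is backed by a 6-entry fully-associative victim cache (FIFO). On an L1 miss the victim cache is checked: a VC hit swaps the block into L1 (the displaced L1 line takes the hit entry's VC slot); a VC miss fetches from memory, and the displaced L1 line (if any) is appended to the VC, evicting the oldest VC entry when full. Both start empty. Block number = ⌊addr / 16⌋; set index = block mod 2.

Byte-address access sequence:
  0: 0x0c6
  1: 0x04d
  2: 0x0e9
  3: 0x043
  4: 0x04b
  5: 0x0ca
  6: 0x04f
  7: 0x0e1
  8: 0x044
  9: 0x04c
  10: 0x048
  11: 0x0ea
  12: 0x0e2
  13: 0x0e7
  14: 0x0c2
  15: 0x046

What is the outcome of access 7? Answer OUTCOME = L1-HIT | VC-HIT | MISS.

OUTCOME = VC-HIT

0: 0xc6 (blk 12, set 0) → MISS  vc=[]
1: 0x4d (blk 4, set 0) → MISS  vc=[12]
2: 0xe9 (blk 14, set 0) → MISS  vc=[12, 4]
3: 0x43 (blk 4, set 0) → VC-HIT  vc=[12, 14]
4: 0x4b (blk 4, set 0) → L1-HIT  vc=[12, 14]
5: 0xca (blk 12, set 0) → VC-HIT  vc=[4, 14]
6: 0x4f (blk 4, set 0) → VC-HIT  vc=[12, 14]
7: 0xe1 (blk 14, set 0) → VC-HIT  vc=[12, 4]
8: 0x44 (blk 4, set 0) → VC-HIT  vc=[12, 14]
9: 0x4c (blk 4, set 0) → L1-HIT  vc=[12, 14]
10: 0x48 (blk 4, set 0) → L1-HIT  vc=[12, 14]
11: 0xea (blk 14, set 0) → VC-HIT  vc=[12, 4]
12: 0xe2 (blk 14, set 0) → L1-HIT  vc=[12, 4]
13: 0xe7 (blk 14, set 0) → L1-HIT  vc=[12, 4]
14: 0xc2 (blk 12, set 0) → VC-HIT  vc=[14, 4]
15: 0x46 (blk 4, set 0) → VC-HIT  vc=[14, 12]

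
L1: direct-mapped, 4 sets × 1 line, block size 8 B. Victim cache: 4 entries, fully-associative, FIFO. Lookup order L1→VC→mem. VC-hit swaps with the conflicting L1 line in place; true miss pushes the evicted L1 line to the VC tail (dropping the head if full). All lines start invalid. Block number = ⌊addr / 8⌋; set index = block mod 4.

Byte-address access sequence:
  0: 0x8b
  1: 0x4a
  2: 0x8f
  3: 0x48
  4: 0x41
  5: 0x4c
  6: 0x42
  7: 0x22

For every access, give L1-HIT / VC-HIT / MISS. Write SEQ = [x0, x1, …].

0: 0x8b (blk 17, set 1) → MISS  vc=[]
1: 0x4a (blk 9, set 1) → MISS  vc=[17]
2: 0x8f (blk 17, set 1) → VC-HIT  vc=[9]
3: 0x48 (blk 9, set 1) → VC-HIT  vc=[17]
4: 0x41 (blk 8, set 0) → MISS  vc=[17]
5: 0x4c (blk 9, set 1) → L1-HIT  vc=[17]
6: 0x42 (blk 8, set 0) → L1-HIT  vc=[17]
7: 0x22 (blk 4, set 0) → MISS  vc=[17, 8]

SEQ = [MISS, MISS, VC-HIT, VC-HIT, MISS, L1-HIT, L1-HIT, MISS]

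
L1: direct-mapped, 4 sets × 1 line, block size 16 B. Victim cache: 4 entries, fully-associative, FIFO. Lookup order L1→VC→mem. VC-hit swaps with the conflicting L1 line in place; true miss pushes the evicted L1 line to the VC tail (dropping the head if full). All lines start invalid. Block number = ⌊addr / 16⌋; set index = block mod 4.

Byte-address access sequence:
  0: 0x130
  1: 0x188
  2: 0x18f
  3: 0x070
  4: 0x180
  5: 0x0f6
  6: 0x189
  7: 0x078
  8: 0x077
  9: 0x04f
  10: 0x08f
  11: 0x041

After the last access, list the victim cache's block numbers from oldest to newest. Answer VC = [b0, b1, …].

  [0] addr=0x130 blk=19 s=3: MISS | VC []
  [1] addr=0x188 blk=24 s=0: MISS | VC []
  [2] addr=0x18f blk=24 s=0: L1-HIT | VC []
  [3] addr=0x70 blk=7 s=3: MISS | VC [19]
  [4] addr=0x180 blk=24 s=0: L1-HIT | VC [19]
  [5] addr=0xf6 blk=15 s=3: MISS | VC [19, 7]
  [6] addr=0x189 blk=24 s=0: L1-HIT | VC [19, 7]
  [7] addr=0x78 blk=7 s=3: VC-HIT | VC [19, 15]
  [8] addr=0x77 blk=7 s=3: L1-HIT | VC [19, 15]
  [9] addr=0x4f blk=4 s=0: MISS | VC [19, 15, 24]
  [10] addr=0x8f blk=8 s=0: MISS | VC [19, 15, 24, 4]
  [11] addr=0x41 blk=4 s=0: VC-HIT | VC [19, 15, 24, 8]

VC = [19, 15, 24, 8]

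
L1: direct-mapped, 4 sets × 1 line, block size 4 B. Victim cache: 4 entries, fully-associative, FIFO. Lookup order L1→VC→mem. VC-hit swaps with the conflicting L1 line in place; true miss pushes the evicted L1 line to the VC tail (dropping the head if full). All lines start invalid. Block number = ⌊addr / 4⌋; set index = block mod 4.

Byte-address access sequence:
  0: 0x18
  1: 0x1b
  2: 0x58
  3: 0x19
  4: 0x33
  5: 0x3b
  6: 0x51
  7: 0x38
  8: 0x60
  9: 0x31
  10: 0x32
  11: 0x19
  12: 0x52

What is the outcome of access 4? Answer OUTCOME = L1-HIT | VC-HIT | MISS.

OUTCOME = MISS

#0 0x18→b6/s2 MISS; vc=[]
#1 0x1b→b6/s2 L1-HIT; vc=[]
#2 0x58→b22/s2 MISS; vc=[6]
#3 0x19→b6/s2 VC-HIT; vc=[22]
#4 0x33→b12/s0 MISS; vc=[22]
#5 0x3b→b14/s2 MISS; vc=[22,6]
#6 0x51→b20/s0 MISS; vc=[22,6,12]
#7 0x38→b14/s2 L1-HIT; vc=[22,6,12]
#8 0x60→b24/s0 MISS; vc=[22,6,12,20]
#9 0x31→b12/s0 VC-HIT; vc=[22,6,24,20]
#10 0x32→b12/s0 L1-HIT; vc=[22,6,24,20]
#11 0x19→b6/s2 VC-HIT; vc=[22,14,24,20]
#12 0x52→b20/s0 VC-HIT; vc=[22,14,24,12]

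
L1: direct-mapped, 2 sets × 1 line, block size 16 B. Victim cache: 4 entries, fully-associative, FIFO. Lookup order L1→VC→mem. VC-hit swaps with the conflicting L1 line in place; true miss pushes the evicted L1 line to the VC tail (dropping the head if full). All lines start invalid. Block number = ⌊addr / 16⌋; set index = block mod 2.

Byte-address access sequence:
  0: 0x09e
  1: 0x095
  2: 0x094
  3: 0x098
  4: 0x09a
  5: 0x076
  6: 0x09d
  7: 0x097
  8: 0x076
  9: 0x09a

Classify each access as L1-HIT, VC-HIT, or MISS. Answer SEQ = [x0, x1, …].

SEQ = [MISS, L1-HIT, L1-HIT, L1-HIT, L1-HIT, MISS, VC-HIT, L1-HIT, VC-HIT, VC-HIT]

0: 0x9e (blk 9, set 1) → MISS  vc=[]
1: 0x95 (blk 9, set 1) → L1-HIT  vc=[]
2: 0x94 (blk 9, set 1) → L1-HIT  vc=[]
3: 0x98 (blk 9, set 1) → L1-HIT  vc=[]
4: 0x9a (blk 9, set 1) → L1-HIT  vc=[]
5: 0x76 (blk 7, set 1) → MISS  vc=[9]
6: 0x9d (blk 9, set 1) → VC-HIT  vc=[7]
7: 0x97 (blk 9, set 1) → L1-HIT  vc=[7]
8: 0x76 (blk 7, set 1) → VC-HIT  vc=[9]
9: 0x9a (blk 9, set 1) → VC-HIT  vc=[7]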